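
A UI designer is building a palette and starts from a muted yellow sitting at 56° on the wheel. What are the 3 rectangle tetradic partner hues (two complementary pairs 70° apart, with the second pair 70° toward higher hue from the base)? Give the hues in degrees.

A rectangular tetradic uses two complementary pairs 70° apart: offsets 0°, 70°, 180°, 250°.
56 + 70 = 126°
56 + 180 = 236°
56 + 250 = 306°

126°, 236°, and 306°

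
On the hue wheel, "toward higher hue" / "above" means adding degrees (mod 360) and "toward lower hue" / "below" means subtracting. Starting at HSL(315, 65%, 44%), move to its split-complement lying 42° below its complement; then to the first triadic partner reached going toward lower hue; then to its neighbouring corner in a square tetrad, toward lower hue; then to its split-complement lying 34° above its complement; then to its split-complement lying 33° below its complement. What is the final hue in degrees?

+138° (split-comp 42° ↓): 315 + 138 = 453 → 453 − 360 = 93°
−120° (triadic ↓): 93 − 120 = -27 → -27 + 360 = 333°
−90° (square ↓): 333 − 90 = 243°
+214° (split-comp 34° ↑): 243 + 214 = 457 → 457 − 360 = 97°
+147° (split-comp 33° ↓): 97 + 147 = 244°

244°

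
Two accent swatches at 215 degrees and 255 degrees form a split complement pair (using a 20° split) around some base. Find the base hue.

The accents sit 20° either side of the complement, so the complement is their short-arc midpoint on the wheel.
Short-arc midpoint of 215° and 255°: 235°.
Base is 180° from the complement: 235 − 180 = 55°

55°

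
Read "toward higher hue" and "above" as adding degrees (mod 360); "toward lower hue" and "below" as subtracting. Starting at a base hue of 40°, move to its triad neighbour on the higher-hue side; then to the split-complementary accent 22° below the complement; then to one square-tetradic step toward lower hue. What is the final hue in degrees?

228°

40 + 120 = 160°   (triadic ↑)
160 + 158 = 318°   (split-comp 22° ↓)
318 − 90 = 228°   (square ↓)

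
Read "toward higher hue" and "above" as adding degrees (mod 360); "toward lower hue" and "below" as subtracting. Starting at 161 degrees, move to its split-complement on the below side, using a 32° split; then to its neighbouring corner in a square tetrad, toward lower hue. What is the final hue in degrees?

+148° (split-comp 32° ↓): 161 + 148 = 309°
−90° (square ↓): 309 − 90 = 219°

219°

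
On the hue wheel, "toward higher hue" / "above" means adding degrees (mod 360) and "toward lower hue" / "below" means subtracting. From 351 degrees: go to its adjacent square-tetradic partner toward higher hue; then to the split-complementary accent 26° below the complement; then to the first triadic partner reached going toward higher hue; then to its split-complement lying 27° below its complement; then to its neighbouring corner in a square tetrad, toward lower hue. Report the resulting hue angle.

58°

351 + 90 = 441 → 441 − 360 = 81°   (square ↑)
81 + 154 = 235°   (split-comp 26° ↓)
235 + 120 = 355°   (triadic ↑)
355 + 153 = 508 → 508 − 360 = 148°   (split-comp 27° ↓)
148 − 90 = 58°   (square ↓)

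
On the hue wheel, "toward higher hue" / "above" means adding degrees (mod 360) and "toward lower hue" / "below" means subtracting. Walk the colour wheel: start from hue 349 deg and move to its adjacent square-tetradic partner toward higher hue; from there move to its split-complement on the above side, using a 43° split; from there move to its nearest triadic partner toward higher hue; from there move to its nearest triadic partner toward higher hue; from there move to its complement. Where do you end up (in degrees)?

2°

square ↑ +90°: 349 + 90 = 439 → 439 − 360 = 79°
split-comp 43° ↑ +223°: 79 + 223 = 302°
triadic ↑ +120°: 302 + 120 = 422 → 422 − 360 = 62°
triadic ↑ +120°: 62 + 120 = 182°
complement +180°: 182 + 180 = 362 → 362 − 360 = 2°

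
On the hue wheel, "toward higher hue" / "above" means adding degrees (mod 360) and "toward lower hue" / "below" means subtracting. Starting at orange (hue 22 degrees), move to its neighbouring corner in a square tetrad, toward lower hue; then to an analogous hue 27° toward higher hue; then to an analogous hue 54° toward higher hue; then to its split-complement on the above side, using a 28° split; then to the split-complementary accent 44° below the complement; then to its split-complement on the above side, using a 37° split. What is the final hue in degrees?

square ↓ −90°: 22 − 90 = -68 → -68 + 360 = 292°
analog 27° ↑ +27°: 292 + 27 = 319°
analog 54° ↑ +54°: 319 + 54 = 373 → 373 − 360 = 13°
split-comp 28° ↑ +208°: 13 + 208 = 221°
split-comp 44° ↓ +136°: 221 + 136 = 357°
split-comp 37° ↑ +217°: 357 + 217 = 574 → 574 − 360 = 214°

214°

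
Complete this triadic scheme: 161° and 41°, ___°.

A triad places three hues 120° apart.
The full set through 41° is {41°, 161°, 281°}.
Given {41°, 161°}, the missing hue is 281°.

281°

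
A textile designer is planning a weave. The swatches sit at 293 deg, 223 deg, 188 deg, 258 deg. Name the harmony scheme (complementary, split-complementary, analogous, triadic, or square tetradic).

Sort the hues: 188°, 223°, 258°, 293°.
Successive gaps around the wheel: 35°, 35°, 35°, 255°.
A run of hues at equal small steps (35°) with one large closing gap is an analogous group.

analogous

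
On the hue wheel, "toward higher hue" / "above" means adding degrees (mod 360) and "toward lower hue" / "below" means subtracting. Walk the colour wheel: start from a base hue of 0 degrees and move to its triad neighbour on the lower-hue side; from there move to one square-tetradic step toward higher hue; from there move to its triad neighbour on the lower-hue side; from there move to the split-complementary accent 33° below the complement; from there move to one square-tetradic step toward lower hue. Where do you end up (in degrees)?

267°

−120° (triadic ↓): 0 − 120 = -120 → -120 + 360 = 240°
+90° (square ↑): 240 + 90 = 330°
−120° (triadic ↓): 330 − 120 = 210°
+147° (split-comp 33° ↓): 210 + 147 = 357°
−90° (square ↓): 357 − 90 = 267°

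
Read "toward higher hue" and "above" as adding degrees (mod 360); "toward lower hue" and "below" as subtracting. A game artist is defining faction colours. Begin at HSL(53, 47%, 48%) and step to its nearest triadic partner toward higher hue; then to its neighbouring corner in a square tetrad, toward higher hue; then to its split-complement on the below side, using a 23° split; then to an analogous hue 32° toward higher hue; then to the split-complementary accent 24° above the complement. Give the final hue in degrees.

triadic ↑ +120°: 53 + 120 = 173°
square ↑ +90°: 173 + 90 = 263°
split-comp 23° ↓ +157°: 263 + 157 = 420 → 420 − 360 = 60°
analog 32° ↑ +32°: 60 + 32 = 92°
split-comp 24° ↑ +204°: 92 + 204 = 296°

296°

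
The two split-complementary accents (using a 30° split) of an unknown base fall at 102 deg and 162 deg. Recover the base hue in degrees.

312°

The accents sit 30° either side of the complement, so the complement is their short-arc midpoint on the wheel.
Short-arc midpoint of 102° and 162°: 132°.
Base is 180° from the complement: 132 − 180 = -48 → -48 + 360 = 312°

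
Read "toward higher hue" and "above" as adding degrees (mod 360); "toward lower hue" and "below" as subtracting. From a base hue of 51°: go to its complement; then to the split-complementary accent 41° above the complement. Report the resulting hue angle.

92°

51 + 180 = 231°   (complement)
231 + 221 = 452 → 452 − 360 = 92°   (split-comp 41° ↑)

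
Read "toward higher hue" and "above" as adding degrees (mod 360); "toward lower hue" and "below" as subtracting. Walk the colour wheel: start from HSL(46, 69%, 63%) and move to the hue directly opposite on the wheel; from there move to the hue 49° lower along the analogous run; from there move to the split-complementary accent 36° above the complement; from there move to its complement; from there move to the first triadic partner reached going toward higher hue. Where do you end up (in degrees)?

+180° (complement): 46 + 180 = 226°
−49° (analog 49° ↓): 226 − 49 = 177°
+216° (split-comp 36° ↑): 177 + 216 = 393 → 393 − 360 = 33°
+180° (complement): 33 + 180 = 213°
+120° (triadic ↑): 213 + 120 = 333°

333°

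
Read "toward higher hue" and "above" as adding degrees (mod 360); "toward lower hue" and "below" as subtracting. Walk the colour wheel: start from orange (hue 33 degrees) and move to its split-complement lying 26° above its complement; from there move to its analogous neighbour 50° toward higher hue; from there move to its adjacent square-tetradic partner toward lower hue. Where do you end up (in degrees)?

199°

+206° (split-comp 26° ↑): 33 + 206 = 239°
+50° (analog 50° ↑): 239 + 50 = 289°
−90° (square ↓): 289 − 90 = 199°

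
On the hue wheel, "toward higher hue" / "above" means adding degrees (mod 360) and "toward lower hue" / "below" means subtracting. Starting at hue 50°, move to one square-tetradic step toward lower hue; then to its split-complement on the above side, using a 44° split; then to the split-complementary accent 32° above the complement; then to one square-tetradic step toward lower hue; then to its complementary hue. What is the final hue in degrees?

−90° (square ↓): 50 − 90 = -40 → -40 + 360 = 320°
+224° (split-comp 44° ↑): 320 + 224 = 544 → 544 − 360 = 184°
+212° (split-comp 32° ↑): 184 + 212 = 396 → 396 − 360 = 36°
−90° (square ↓): 36 − 90 = -54 → -54 + 360 = 306°
+180° (complement): 306 + 180 = 486 → 486 − 360 = 126°

126°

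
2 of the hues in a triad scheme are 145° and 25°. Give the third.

265°

A triad places three hues 120° apart.
The full set through 25° is {25°, 145°, 265°}.
Given {25°, 145°}, the missing hue is 265°.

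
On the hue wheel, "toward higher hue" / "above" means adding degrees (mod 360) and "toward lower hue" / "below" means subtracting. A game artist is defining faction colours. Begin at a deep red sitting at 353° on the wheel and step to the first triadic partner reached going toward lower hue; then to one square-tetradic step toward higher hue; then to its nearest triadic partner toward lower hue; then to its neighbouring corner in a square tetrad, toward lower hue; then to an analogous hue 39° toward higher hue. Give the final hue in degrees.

triadic ↓ −120°: 353 − 120 = 233°
square ↑ +90°: 233 + 90 = 323°
triadic ↓ −120°: 323 − 120 = 203°
square ↓ −90°: 203 − 90 = 113°
analog 39° ↑ +39°: 113 + 39 = 152°

152°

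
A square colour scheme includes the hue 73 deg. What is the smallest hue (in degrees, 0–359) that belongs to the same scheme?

73°

A square tetradic scheme places four hues every 90°.
The full set through 73° is {73°, 163°, 253°, 343°}.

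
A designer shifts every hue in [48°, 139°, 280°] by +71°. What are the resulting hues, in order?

119°, 210°, 351°

48 + 71 = 119°
139 + 71 = 210°
280 + 71 = 351°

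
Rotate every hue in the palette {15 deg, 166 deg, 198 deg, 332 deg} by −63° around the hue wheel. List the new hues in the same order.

312°, 103°, 135°, 269°

15 − 63 = -48 → -48 + 360 = 312°
166 − 63 = 103°
198 − 63 = 135°
332 − 63 = 269°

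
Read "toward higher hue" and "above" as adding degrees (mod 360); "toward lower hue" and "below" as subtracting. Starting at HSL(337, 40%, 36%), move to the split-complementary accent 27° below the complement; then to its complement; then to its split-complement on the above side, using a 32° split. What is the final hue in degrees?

split-comp 27° ↓ +153°: 337 + 153 = 490 → 490 − 360 = 130°
complement +180°: 130 + 180 = 310°
split-comp 32° ↑ +212°: 310 + 212 = 522 → 522 − 360 = 162°

162°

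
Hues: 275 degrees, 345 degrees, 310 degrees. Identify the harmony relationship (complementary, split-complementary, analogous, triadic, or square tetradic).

analogous

Sort the hues: 275°, 310°, 345°.
Successive gaps around the wheel: 35°, 35°, 290°.
A run of hues at equal small steps (35°) with one large closing gap is an analogous group.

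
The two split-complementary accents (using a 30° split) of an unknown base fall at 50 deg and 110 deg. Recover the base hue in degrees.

The accents sit 30° either side of the complement, so the complement is their short-arc midpoint on the wheel.
Short-arc midpoint of 50° and 110°: 80°.
Base is 180° from the complement: 80 − 180 = -100 → -100 + 360 = 260°

260°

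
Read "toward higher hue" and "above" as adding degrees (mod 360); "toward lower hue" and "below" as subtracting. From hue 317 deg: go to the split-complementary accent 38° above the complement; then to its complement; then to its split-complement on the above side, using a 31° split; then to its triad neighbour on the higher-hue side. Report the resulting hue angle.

split-comp 38° ↑ +218°: 317 + 218 = 535 → 535 − 360 = 175°
complement +180°: 175 + 180 = 355°
split-comp 31° ↑ +211°: 355 + 211 = 566 → 566 − 360 = 206°
triadic ↑ +120°: 206 + 120 = 326°

326°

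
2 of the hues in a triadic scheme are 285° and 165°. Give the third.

A triad places three hues 120° apart.
The full set through 165° is {45°, 165°, 285°}.
Given {165°, 285°}, the missing hue is 45°.

45°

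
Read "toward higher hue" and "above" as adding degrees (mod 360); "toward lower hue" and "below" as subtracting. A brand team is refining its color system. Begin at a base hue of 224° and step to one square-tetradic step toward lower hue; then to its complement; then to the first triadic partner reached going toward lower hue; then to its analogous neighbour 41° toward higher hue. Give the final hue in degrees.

−90° (square ↓): 224 − 90 = 134°
+180° (complement): 134 + 180 = 314°
−120° (triadic ↓): 314 − 120 = 194°
+41° (analog 41° ↑): 194 + 41 = 235°

235°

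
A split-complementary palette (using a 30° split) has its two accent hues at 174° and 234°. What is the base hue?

The accents sit 30° either side of the complement, so the complement is their short-arc midpoint on the wheel.
Short-arc midpoint of 174° and 234°: 204°.
Base is 180° from the complement: 204 − 180 = 24°

24°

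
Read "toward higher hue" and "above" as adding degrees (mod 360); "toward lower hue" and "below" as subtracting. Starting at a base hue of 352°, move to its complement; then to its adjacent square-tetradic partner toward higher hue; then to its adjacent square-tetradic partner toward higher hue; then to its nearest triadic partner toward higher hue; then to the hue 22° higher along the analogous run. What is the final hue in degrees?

complement +180°: 352 + 180 = 532 → 532 − 360 = 172°
square ↑ +90°: 172 + 90 = 262°
square ↑ +90°: 262 + 90 = 352°
triadic ↑ +120°: 352 + 120 = 472 → 472 − 360 = 112°
analog 22° ↑ +22°: 112 + 22 = 134°

134°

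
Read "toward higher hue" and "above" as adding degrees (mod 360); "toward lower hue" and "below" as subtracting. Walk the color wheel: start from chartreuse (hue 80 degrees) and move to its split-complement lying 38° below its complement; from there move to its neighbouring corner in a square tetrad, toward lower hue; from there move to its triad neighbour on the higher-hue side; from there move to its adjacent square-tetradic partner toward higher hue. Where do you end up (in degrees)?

split-comp 38° ↓ +142°: 80 + 142 = 222°
square ↓ −90°: 222 − 90 = 132°
triadic ↑ +120°: 132 + 120 = 252°
square ↑ +90°: 252 + 90 = 342°

342°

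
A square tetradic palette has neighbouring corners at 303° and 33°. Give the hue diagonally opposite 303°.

123°

A square tetradic scheme places four hues 90° apart; opposite corners are 180° apart.
303 + 180 = 483 → 483 − 360 = 123°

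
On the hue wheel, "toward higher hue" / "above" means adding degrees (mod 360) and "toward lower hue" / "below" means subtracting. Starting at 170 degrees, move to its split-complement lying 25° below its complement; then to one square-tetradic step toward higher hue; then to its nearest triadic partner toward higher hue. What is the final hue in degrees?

+155° (split-comp 25° ↓): 170 + 155 = 325°
+90° (square ↑): 325 + 90 = 415 → 415 − 360 = 55°
+120° (triadic ↑): 55 + 120 = 175°

175°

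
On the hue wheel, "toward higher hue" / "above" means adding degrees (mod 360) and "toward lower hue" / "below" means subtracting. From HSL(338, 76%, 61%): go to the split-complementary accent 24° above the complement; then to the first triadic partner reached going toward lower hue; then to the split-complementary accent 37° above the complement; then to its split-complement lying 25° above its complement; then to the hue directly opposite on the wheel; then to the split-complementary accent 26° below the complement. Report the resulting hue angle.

98°

+204° (split-comp 24° ↑): 338 + 204 = 542 → 542 − 360 = 182°
−120° (triadic ↓): 182 − 120 = 62°
+217° (split-comp 37° ↑): 62 + 217 = 279°
+205° (split-comp 25° ↑): 279 + 205 = 484 → 484 − 360 = 124°
+180° (complement): 124 + 180 = 304°
+154° (split-comp 26° ↓): 304 + 154 = 458 → 458 − 360 = 98°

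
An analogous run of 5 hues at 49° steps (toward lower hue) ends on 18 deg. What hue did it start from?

214°

4 steps of 49° (toward lower hue) give a net shift of −196°.
Start = end − shift: 18 + 196 = 214°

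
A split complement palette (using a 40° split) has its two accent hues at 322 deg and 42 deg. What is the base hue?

The accents sit 40° either side of the complement, so the complement is their short-arc midpoint on the wheel.
Short-arc midpoint of 322° and 42°: 2°.
Base is 180° from the complement: 2 − 180 = -178 → -178 + 360 = 182°

182°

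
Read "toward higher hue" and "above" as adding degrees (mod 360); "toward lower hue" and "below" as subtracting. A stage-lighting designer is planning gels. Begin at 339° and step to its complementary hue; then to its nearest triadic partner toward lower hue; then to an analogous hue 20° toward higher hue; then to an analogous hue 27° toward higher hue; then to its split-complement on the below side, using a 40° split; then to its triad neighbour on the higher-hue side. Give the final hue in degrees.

+180° (complement): 339 + 180 = 519 → 519 − 360 = 159°
−120° (triadic ↓): 159 − 120 = 39°
+20° (analog 20° ↑): 39 + 20 = 59°
+27° (analog 27° ↑): 59 + 27 = 86°
+140° (split-comp 40° ↓): 86 + 140 = 226°
+120° (triadic ↑): 226 + 120 = 346°

346°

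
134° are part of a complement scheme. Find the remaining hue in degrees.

The complement sits 180° across the wheel.
The full set through 134° is {134°, 314°}.
Given {134°}, the missing hue is 314°.

314°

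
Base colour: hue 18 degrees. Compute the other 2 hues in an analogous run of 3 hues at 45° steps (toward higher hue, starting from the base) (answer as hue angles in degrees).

18 + 45 = 63°
18 + 90 = 108°

63° and 108°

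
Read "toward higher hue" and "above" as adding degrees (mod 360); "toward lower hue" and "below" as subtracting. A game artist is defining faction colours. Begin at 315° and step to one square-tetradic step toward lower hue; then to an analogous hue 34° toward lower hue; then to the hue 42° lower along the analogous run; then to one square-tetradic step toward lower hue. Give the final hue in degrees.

59°

315 − 90 = 225°   (square ↓)
225 − 34 = 191°   (analog 34° ↓)
191 − 42 = 149°   (analog 42° ↓)
149 − 90 = 59°   (square ↓)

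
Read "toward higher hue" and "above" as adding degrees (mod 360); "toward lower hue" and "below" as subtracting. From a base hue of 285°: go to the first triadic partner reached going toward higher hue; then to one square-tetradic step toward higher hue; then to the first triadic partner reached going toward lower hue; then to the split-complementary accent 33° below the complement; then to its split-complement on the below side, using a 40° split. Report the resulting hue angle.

302°

+120° (triadic ↑): 285 + 120 = 405 → 405 − 360 = 45°
+90° (square ↑): 45 + 90 = 135°
−120° (triadic ↓): 135 − 120 = 15°
+147° (split-comp 33° ↓): 15 + 147 = 162°
+140° (split-comp 40° ↓): 162 + 140 = 302°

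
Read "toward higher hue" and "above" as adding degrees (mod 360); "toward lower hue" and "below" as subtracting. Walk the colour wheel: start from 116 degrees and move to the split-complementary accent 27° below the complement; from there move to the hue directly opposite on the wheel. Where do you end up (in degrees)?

+153° (split-comp 27° ↓): 116 + 153 = 269°
+180° (complement): 269 + 180 = 449 → 449 − 360 = 89°

89°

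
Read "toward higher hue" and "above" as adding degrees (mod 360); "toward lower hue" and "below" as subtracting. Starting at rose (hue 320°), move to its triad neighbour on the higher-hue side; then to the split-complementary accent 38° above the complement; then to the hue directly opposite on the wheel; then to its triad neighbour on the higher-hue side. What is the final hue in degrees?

triadic ↑ +120°: 320 + 120 = 440 → 440 − 360 = 80°
split-comp 38° ↑ +218°: 80 + 218 = 298°
complement +180°: 298 + 180 = 478 → 478 − 360 = 118°
triadic ↑ +120°: 118 + 120 = 238°

238°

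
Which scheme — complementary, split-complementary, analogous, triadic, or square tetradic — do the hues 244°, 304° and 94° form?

Sort the hues: 94°, 244°, 304°.
Successive gaps around the wheel: 150°, 60°, 150°.
Two 150° gaps and one 60° gap — a base hue opposite a pair of accents 30° either side of its complement — is the split-complementary pattern.

split-complementary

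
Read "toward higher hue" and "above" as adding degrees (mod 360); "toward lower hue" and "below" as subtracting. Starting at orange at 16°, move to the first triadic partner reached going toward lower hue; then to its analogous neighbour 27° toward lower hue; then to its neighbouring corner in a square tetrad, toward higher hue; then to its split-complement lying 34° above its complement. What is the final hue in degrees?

173°

triadic ↓ −120°: 16 − 120 = -104 → -104 + 360 = 256°
analog 27° ↓ −27°: 256 − 27 = 229°
square ↑ +90°: 229 + 90 = 319°
split-comp 34° ↑ +214°: 319 + 214 = 533 → 533 − 360 = 173°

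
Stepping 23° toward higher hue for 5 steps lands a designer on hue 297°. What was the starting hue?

182°

5 steps of 23° (toward higher hue) give a net shift of +115°.
Start = end − shift: 297 − 115 = 182°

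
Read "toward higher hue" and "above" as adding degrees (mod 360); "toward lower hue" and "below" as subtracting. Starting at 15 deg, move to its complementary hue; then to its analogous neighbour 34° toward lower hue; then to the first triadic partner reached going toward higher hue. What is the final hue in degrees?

+180° (complement): 15 + 180 = 195°
−34° (analog 34° ↓): 195 − 34 = 161°
+120° (triadic ↑): 161 + 120 = 281°

281°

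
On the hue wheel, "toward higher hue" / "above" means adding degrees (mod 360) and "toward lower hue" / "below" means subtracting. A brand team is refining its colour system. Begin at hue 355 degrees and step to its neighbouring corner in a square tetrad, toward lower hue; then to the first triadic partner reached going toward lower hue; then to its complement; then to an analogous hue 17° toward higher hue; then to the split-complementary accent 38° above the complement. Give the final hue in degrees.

200°

355 − 90 = 265°   (square ↓)
265 − 120 = 145°   (triadic ↓)
145 + 180 = 325°   (complement)
325 + 17 = 342°   (analog 17° ↑)
342 + 218 = 560 → 560 − 360 = 200°   (split-comp 38° ↑)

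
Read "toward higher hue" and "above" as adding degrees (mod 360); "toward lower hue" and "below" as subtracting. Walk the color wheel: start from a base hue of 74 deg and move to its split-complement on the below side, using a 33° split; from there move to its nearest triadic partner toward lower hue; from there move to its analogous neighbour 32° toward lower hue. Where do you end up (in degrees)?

+147° (split-comp 33° ↓): 74 + 147 = 221°
−120° (triadic ↓): 221 − 120 = 101°
−32° (analog 32° ↓): 101 − 32 = 69°

69°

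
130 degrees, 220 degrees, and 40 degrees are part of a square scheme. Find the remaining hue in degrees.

A square tetradic scheme places four hues every 90°.
The full set through 40° is {40°, 130°, 220°, 310°}.
Given {40°, 130°, 220°}, the missing hue is 310°.

310°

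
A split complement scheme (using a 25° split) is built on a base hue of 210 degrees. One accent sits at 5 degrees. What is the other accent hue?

55°

Split-complementary hues sit 25° either side of the complement.
Complement of the base 210°: 210 + 180 = 390 → 390 − 360 = 30°
The given accent 5° is 25° one side of 30°; the other accent sits 25° the other side: 30 + 25 = 55°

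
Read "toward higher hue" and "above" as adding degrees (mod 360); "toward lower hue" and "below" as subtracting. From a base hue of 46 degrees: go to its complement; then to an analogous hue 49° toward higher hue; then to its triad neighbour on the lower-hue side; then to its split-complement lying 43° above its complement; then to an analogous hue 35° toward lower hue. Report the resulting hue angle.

343°

46 + 180 = 226°   (complement)
226 + 49 = 275°   (analog 49° ↑)
275 − 120 = 155°   (triadic ↓)
155 + 223 = 378 → 378 − 360 = 18°   (split-comp 43° ↑)
18 − 35 = -17 → -17 + 360 = 343°   (analog 35° ↓)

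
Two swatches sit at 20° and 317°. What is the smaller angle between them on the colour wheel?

|20 − 317| = 297.
The shorter arc is 360 − 297 = 63°.

63°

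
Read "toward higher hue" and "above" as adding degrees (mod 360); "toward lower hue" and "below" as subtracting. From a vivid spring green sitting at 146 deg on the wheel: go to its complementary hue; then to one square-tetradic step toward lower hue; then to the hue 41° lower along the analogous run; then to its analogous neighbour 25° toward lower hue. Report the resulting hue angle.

146 + 180 = 326°   (complement)
326 − 90 = 236°   (square ↓)
236 − 41 = 195°   (analog 41° ↓)
195 − 25 = 170°   (analog 25° ↓)

170°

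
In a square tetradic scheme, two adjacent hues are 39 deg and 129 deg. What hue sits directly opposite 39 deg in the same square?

219°

A square tetradic scheme places four hues 90° apart; opposite corners are 180° apart.
39 + 180 = 219°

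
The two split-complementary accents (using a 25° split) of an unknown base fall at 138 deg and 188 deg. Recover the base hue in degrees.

343°

The accents sit 25° either side of the complement, so the complement is their short-arc midpoint on the wheel.
Short-arc midpoint of 138° and 188°: 163°.
Base is 180° from the complement: 163 − 180 = -17 → -17 + 360 = 343°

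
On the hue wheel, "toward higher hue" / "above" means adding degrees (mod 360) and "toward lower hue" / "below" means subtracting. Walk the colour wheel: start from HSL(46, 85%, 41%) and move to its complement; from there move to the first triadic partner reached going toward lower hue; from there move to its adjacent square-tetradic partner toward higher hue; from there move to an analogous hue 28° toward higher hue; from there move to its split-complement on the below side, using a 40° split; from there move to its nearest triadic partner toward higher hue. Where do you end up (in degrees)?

46 + 180 = 226°   (complement)
226 − 120 = 106°   (triadic ↓)
106 + 90 = 196°   (square ↑)
196 + 28 = 224°   (analog 28° ↑)
224 + 140 = 364 → 364 − 360 = 4°   (split-comp 40° ↓)
4 + 120 = 124°   (triadic ↑)

124°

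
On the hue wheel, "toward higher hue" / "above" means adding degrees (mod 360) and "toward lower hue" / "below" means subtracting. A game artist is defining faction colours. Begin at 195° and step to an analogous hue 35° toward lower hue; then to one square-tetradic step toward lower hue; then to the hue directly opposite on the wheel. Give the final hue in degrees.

250°

analog 35° ↓ −35°: 195 − 35 = 160°
square ↓ −90°: 160 − 90 = 70°
complement +180°: 70 + 180 = 250°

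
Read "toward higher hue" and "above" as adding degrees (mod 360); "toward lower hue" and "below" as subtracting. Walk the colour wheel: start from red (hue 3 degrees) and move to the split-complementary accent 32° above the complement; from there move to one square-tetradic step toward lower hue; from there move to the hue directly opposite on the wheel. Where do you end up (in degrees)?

305°

split-comp 32° ↑ +212°: 3 + 212 = 215°
square ↓ −90°: 215 − 90 = 125°
complement +180°: 125 + 180 = 305°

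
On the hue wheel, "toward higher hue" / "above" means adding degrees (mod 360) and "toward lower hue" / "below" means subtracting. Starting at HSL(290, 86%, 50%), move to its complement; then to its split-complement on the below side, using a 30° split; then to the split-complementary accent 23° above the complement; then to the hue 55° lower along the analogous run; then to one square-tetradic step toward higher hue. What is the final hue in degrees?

complement +180°: 290 + 180 = 470 → 470 − 360 = 110°
split-comp 30° ↓ +150°: 110 + 150 = 260°
split-comp 23° ↑ +203°: 260 + 203 = 463 → 463 − 360 = 103°
analog 55° ↓ −55°: 103 − 55 = 48°
square ↑ +90°: 48 + 90 = 138°

138°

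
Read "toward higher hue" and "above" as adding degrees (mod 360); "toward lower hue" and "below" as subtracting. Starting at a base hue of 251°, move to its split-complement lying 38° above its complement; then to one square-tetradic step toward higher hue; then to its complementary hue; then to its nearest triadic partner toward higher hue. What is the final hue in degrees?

split-comp 38° ↑ +218°: 251 + 218 = 469 → 469 − 360 = 109°
square ↑ +90°: 109 + 90 = 199°
complement +180°: 199 + 180 = 379 → 379 − 360 = 19°
triadic ↑ +120°: 19 + 120 = 139°

139°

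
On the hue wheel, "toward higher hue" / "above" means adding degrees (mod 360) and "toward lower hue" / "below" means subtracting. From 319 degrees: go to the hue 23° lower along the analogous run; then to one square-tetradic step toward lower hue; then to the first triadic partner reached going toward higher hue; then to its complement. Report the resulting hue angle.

−23° (analog 23° ↓): 319 − 23 = 296°
−90° (square ↓): 296 − 90 = 206°
+120° (triadic ↑): 206 + 120 = 326°
+180° (complement): 326 + 180 = 506 → 506 − 360 = 146°

146°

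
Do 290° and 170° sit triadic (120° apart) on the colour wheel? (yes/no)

Angular distance: |290 − 170| = 120 = 120°.
Triadic (120° apart) requires 120°.

yes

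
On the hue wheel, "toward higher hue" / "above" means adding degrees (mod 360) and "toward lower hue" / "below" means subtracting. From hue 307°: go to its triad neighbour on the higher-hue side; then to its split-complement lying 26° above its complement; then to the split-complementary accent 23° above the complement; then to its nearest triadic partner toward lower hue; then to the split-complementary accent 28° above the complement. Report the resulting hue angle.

+120° (triadic ↑): 307 + 120 = 427 → 427 − 360 = 67°
+206° (split-comp 26° ↑): 67 + 206 = 273°
+203° (split-comp 23° ↑): 273 + 203 = 476 → 476 − 360 = 116°
−120° (triadic ↓): 116 − 120 = -4 → -4 + 360 = 356°
+208° (split-comp 28° ↑): 356 + 208 = 564 → 564 − 360 = 204°

204°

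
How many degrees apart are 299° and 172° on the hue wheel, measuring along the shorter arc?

|299 − 172| = 127.
127 ≤ 180, so the shorter arc is 127°.

127°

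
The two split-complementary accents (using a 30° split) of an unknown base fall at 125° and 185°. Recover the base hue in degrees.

The accents sit 30° either side of the complement, so the complement is their short-arc midpoint on the wheel.
Short-arc midpoint of 125° and 185°: 155°.
Base is 180° from the complement: 155 − 180 = -25 → -25 + 360 = 335°

335°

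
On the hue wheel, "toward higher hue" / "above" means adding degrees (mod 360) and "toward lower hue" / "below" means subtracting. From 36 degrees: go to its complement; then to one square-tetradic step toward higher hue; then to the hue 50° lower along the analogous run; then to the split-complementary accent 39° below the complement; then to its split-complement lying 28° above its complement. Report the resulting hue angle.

245°

+180° (complement): 36 + 180 = 216°
+90° (square ↑): 216 + 90 = 306°
−50° (analog 50° ↓): 306 − 50 = 256°
+141° (split-comp 39° ↓): 256 + 141 = 397 → 397 − 360 = 37°
+208° (split-comp 28° ↑): 37 + 208 = 245°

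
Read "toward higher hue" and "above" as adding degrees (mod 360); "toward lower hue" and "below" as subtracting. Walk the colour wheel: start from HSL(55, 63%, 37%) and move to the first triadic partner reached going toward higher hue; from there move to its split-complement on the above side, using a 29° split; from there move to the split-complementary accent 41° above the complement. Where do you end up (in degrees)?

55 + 120 = 175°   (triadic ↑)
175 + 209 = 384 → 384 − 360 = 24°   (split-comp 29° ↑)
24 + 221 = 245°   (split-comp 41° ↑)

245°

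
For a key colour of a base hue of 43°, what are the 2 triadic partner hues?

43 + 120 = 163°
43 + 240 = 283°

163° and 283°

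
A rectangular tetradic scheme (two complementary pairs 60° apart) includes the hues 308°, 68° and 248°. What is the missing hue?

A rectangular tetradic uses two complementary pairs 60° apart: offsets 0°, 60°, 180°, 240°.
Among {68°, 248°, 308°}, 68° and 248° are a 180° pair.
The remaining hue 308° needs its own complement: 308 + 180 = 488 → 488 − 360 = 128°

128°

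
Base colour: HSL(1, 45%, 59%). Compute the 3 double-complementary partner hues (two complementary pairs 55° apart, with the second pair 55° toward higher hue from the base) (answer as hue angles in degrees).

A rectangular tetradic uses two complementary pairs 55° apart: offsets 0°, 55°, 180°, 235°.
1 + 55 = 56°
1 + 180 = 181°
1 + 235 = 236°

56°, 181° and 236°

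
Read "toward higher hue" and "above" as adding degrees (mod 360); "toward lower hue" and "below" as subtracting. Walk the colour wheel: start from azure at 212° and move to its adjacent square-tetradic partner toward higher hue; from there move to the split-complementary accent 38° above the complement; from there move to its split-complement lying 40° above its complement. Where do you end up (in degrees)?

20°

+90° (square ↑): 212 + 90 = 302°
+218° (split-comp 38° ↑): 302 + 218 = 520 → 520 − 360 = 160°
+220° (split-comp 40° ↑): 160 + 220 = 380 → 380 − 360 = 20°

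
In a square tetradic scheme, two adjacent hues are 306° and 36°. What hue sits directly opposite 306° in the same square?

A square tetradic scheme places four hues 90° apart; opposite corners are 180° apart.
306 + 180 = 486 → 486 − 360 = 126°

126°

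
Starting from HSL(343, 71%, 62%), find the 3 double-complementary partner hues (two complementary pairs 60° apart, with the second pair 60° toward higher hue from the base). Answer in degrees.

43°, 163°, 223°

A rectangular tetradic uses two complementary pairs 60° apart: offsets 0°, 60°, 180°, 240°.
343 + 60 = 403 → 403 − 360 = 43°
343 + 180 = 523 → 523 − 360 = 163°
343 + 240 = 583 → 583 − 360 = 223°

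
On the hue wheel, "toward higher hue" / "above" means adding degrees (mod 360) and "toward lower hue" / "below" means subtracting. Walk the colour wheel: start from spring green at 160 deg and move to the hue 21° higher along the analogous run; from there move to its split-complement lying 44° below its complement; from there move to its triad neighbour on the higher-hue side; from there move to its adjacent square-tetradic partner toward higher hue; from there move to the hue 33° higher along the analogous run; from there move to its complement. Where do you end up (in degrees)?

+21° (analog 21° ↑): 160 + 21 = 181°
+136° (split-comp 44° ↓): 181 + 136 = 317°
+120° (triadic ↑): 317 + 120 = 437 → 437 − 360 = 77°
+90° (square ↑): 77 + 90 = 167°
+33° (analog 33° ↑): 167 + 33 = 200°
+180° (complement): 200 + 180 = 380 → 380 − 360 = 20°

20°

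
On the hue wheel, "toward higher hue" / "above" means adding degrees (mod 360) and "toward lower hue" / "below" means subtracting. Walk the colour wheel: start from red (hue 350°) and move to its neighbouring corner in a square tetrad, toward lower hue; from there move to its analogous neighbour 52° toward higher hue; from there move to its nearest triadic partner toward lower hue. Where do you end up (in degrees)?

192°

square ↓ −90°: 350 − 90 = 260°
analog 52° ↑ +52°: 260 + 52 = 312°
triadic ↓ −120°: 312 − 120 = 192°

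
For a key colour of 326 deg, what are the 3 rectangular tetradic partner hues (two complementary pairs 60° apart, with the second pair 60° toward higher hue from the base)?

A rectangular tetradic uses two complementary pairs 60° apart: offsets 0°, 60°, 180°, 240°.
326 + 60 = 386 → 386 − 360 = 26°
326 + 180 = 506 → 506 − 360 = 146°
326 + 240 = 566 → 566 − 360 = 206°

26°, 146°, 206°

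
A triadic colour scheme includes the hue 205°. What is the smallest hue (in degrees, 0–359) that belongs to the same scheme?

85°

A triad places three hues 120° apart.
The full set through 205° is {85°, 205°, 325°}.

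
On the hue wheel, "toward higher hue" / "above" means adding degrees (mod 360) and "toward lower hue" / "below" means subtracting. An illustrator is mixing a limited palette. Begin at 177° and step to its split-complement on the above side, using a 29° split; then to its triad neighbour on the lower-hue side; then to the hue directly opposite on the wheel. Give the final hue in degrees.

177 + 209 = 386 → 386 − 360 = 26°   (split-comp 29° ↑)
26 − 120 = -94 → -94 + 360 = 266°   (triadic ↓)
266 + 180 = 446 → 446 − 360 = 86°   (complement)

86°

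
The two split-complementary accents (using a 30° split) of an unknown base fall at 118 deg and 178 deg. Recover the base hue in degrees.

The accents sit 30° either side of the complement, so the complement is their short-arc midpoint on the wheel.
Short-arc midpoint of 118° and 178°: 148°.
Base is 180° from the complement: 148 − 180 = -32 → -32 + 360 = 328°

328°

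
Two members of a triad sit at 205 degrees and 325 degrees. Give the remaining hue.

85°

A triad spaces three hues 120° apart.
The full set is {85°, 205°, 325°}.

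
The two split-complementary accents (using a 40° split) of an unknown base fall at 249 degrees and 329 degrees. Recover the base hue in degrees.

109°

The accents sit 40° either side of the complement, so the complement is their short-arc midpoint on the wheel.
Short-arc midpoint of 249° and 329°: 289°.
Base is 180° from the complement: 289 − 180 = 109°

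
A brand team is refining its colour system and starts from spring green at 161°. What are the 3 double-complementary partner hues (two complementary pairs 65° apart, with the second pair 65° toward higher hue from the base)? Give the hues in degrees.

226°, 341°, and 46°

161 + 65 = 226°
161 + 180 = 341°
161 + 245 = 406 → 406 − 360 = 46°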